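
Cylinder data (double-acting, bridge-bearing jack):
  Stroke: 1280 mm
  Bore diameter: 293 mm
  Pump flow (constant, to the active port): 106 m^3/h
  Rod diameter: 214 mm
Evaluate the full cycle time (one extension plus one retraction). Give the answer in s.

Cap-side area A_cap = π/4 × (293 mm)² = 67430 mm^2
Rod-side annular area A_ann = π/4 × (293² − 214²) = 31460 mm^2
t_ext = A_cap·L/Q = 2.931 s
t_ret = A_ann·L/Q = 1.368 s
t_cycle = t_ext + t_ret

t ≈ 4.30 s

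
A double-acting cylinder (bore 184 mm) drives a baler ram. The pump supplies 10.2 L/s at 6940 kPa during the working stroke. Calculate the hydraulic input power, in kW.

Hydraulic power = P × Q

W ≈ 70.8 kW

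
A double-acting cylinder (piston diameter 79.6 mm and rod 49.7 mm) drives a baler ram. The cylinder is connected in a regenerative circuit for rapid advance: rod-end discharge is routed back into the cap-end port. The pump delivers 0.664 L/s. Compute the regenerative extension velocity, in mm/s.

v ≈ 342 mm/s

In regeneration the rod-end outflow joins the pump flow into the cap end, so the net volume the pump must supply per unit advance equals the rod cross-section area.
Rod cross-section A_rod = π/4 × (49.7 mm)² = 1940 mm^2
v = Q_pump / A_rod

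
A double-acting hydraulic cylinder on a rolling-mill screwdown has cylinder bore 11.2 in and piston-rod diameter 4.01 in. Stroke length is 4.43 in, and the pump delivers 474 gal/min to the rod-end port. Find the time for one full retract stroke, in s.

Rod-side annular area A_ann = π/4 × (11.2² − 4.01²) = 85.89 in^2
Swept volume V = A × L; t = V / Q = A·L / Q

t ≈ 0.209 s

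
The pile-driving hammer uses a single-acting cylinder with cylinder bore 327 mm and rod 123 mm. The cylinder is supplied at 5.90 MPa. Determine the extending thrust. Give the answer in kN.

F ≈ 495 kN

Cap-side area A_cap = π/4 × (327 mm)² = 83980 mm^2
F = P × A_cap = 5.90 MPa × A_cap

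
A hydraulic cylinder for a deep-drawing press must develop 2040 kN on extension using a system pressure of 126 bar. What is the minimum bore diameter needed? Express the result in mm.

Extension force acts on the full piston face: F = P × (π/4)D².
D = √(4F / (πP)) = √(4 × 2040 kN / (π × 126 bar))

D ≈ 454 mm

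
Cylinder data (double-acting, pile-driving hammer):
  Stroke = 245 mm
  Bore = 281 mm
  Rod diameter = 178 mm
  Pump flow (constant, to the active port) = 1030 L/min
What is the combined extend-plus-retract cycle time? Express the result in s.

Cap-side area A_cap = π/4 × (281 mm)² = 62020 mm^2
Rod-side annular area A_ann = π/4 × (281² − 178²) = 37130 mm^2
t_ext = A_cap·L/Q = 0.8851 s
t_ret = A_ann·L/Q = 0.5299 s
t_cycle = t_ext + t_ret

t ≈ 1.42 s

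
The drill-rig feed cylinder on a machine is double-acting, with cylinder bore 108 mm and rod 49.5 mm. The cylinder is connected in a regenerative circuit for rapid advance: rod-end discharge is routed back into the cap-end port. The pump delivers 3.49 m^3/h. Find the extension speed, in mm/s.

In regeneration the rod-end outflow joins the pump flow into the cap end, so the net volume the pump must supply per unit advance equals the rod cross-section area.
Rod cross-section A_rod = π/4 × (49.5 mm)² = 1924 mm^2
v = Q_pump / A_rod

v ≈ 504 mm/s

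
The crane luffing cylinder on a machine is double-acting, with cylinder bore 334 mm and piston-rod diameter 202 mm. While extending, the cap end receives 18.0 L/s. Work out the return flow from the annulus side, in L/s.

Cap-side area A_cap = π/4 × (334 mm)² = 87620 mm^2
Rod-side annular area A_ann = π/4 × (334² − 202²) = 55570 mm^2
Piston speed v = Q_in/A_cap; rod-end outflow Q_out = v × A_ann = Q_in × A_ann/A_cap.

Q_out ≈ 11.4 L/s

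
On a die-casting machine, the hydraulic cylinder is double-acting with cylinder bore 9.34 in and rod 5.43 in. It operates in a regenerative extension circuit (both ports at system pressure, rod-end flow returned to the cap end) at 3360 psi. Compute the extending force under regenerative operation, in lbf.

With equal pressure on both faces, forces on the annular region cancel; the net push is pressure × rod cross-section.
Rod cross-section A_rod = π/4 × (5.43 in)² = 23.16 in^2
F = P × A_rod

F ≈ 77800 lbf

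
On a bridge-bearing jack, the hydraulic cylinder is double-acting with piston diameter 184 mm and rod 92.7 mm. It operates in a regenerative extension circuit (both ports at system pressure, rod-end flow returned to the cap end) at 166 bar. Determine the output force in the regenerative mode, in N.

F ≈ 1.12e5 N

With equal pressure on both faces, forces on the annular region cancel; the net push is pressure × rod cross-section.
Rod cross-section A_rod = π/4 × (92.7 mm)² = 6749 mm^2
F = P × A_rod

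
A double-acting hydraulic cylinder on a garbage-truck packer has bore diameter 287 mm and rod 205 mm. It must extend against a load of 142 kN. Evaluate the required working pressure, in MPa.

P ≈ 2.20 MPa

Cap-side area A_cap = π/4 × (287 mm)² = 64690 mm^2
P = F / A = 142 kN / A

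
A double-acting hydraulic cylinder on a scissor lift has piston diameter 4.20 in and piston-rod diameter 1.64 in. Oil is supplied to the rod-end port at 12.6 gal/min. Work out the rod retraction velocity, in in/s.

Rod-side annular area A_ann = π/4 × (4.20² − 1.64²) = 11.74 in^2
Flow into the rod-end port fills the annular volume.
v = Q / A

v ≈ 4.13 in/s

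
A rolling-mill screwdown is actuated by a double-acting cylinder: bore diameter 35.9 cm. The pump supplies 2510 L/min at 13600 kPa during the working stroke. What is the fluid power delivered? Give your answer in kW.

Hydraulic power = P × Q

W ≈ 569 kW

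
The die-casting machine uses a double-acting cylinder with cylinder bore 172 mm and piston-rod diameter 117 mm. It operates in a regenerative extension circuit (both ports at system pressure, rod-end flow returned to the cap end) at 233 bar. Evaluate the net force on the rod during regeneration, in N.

With equal pressure on both faces, forces on the annular region cancel; the net push is pressure × rod cross-section.
Rod cross-section A_rod = π/4 × (117 mm)² = 10750 mm^2
F = P × A_rod

F ≈ 2.51e5 N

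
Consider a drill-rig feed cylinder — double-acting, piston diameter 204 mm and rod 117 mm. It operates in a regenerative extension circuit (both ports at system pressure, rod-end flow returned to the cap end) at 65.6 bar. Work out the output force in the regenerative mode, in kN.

With equal pressure on both faces, forces on the annular region cancel; the net push is pressure × rod cross-section.
Rod cross-section A_rod = π/4 × (117 mm)² = 10750 mm^2
F = P × A_rod

F ≈ 70.5 kN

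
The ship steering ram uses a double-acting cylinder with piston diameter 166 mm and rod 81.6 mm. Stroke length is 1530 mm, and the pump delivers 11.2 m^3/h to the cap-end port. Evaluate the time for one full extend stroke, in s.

t ≈ 10.6 s

Cap-side area A_cap = π/4 × (166 mm)² = 21640 mm^2
Swept volume V = A × L; t = V / Q = A·L / Q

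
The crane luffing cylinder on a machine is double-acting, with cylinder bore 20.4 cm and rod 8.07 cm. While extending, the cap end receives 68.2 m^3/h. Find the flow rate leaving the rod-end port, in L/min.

Cap-side area A_cap = π/4 × (20.4 cm)² = 326.9 cm^2
Rod-side annular area A_ann = π/4 × (20.4² − 8.07²) = 275.7 cm^2
Piston speed v = Q_in/A_cap; rod-end outflow Q_out = v × A_ann = Q_in × A_ann/A_cap.

Q_out ≈ 959 L/min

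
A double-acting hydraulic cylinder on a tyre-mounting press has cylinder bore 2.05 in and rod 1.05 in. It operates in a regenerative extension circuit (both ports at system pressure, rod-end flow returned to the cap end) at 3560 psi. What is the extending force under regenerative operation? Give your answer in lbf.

F ≈ 3080 lbf

With equal pressure on both faces, forces on the annular region cancel; the net push is pressure × rod cross-section.
Rod cross-section A_rod = π/4 × (1.05 in)² = 0.8659 in^2
F = P × A_rod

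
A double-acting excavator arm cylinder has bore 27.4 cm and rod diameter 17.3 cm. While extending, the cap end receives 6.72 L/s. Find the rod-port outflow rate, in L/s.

Q_out ≈ 4.04 L/s

Cap-side area A_cap = π/4 × (27.4 cm)² = 589.6 cm^2
Rod-side annular area A_ann = π/4 × (27.4² − 17.3²) = 354.6 cm^2
Piston speed v = Q_in/A_cap; rod-end outflow Q_out = v × A_ann = Q_in × A_ann/A_cap.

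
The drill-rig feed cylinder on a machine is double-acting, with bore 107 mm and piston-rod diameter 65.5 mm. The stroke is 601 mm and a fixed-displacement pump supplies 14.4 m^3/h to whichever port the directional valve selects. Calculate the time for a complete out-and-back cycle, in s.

Cap-side area A_cap = π/4 × (107 mm)² = 8992 mm^2
Rod-side annular area A_ann = π/4 × (107² − 65.5²) = 5622 mm^2
t_ext = A_cap·L/Q = 1.351 s
t_ret = A_ann·L/Q = 0.8448 s
t_cycle = t_ext + t_ret

t ≈ 2.20 s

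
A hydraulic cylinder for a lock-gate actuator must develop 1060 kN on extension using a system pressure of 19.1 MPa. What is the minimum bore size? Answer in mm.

D ≈ 266 mm

Extension force acts on the full piston face: F = P × (π/4)D².
D = √(4F / (πP)) = √(4 × 1060 kN / (π × 19.1 MPa))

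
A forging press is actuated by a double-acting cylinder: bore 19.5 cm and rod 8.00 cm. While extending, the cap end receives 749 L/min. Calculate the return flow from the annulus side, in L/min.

Q_out ≈ 623 L/min

Cap-side area A_cap = π/4 × (19.5 cm)² = 298.6 cm^2
Rod-side annular area A_ann = π/4 × (19.5² − 8.00²) = 248.4 cm^2
Piston speed v = Q_in/A_cap; rod-end outflow Q_out = v × A_ann = Q_in × A_ann/A_cap.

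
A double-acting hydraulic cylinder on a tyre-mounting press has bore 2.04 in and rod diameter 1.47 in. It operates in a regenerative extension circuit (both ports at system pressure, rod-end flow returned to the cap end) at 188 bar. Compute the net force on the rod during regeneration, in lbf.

F ≈ 4630 lbf

With equal pressure on both faces, forces on the annular region cancel; the net push is pressure × rod cross-section.
Rod cross-section A_rod = π/4 × (1.47 in)² = 1.697 in^2
F = P × A_rod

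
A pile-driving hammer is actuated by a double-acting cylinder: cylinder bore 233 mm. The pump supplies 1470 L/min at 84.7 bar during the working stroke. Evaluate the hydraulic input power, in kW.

Hydraulic power = P × Q

W ≈ 208 kW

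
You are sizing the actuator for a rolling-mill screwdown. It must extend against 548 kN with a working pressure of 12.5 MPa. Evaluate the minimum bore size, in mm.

D ≈ 236 mm

Extension force acts on the full piston face: F = P × (π/4)D².
D = √(4F / (πP)) = √(4 × 548 kN / (π × 12.5 MPa))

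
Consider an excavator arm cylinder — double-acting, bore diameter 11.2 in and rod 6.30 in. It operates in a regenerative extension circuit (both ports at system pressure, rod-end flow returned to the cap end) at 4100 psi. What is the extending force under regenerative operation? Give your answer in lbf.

F ≈ 1.28e5 lbf

With equal pressure on both faces, forces on the annular region cancel; the net push is pressure × rod cross-section.
Rod cross-section A_rod = π/4 × (6.30 in)² = 31.17 in^2
F = P × A_rod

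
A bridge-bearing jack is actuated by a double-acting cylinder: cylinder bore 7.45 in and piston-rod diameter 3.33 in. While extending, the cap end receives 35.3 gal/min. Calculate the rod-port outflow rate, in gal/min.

Q_out ≈ 28.2 gal/min

Cap-side area A_cap = π/4 × (7.45 in)² = 43.59 in^2
Rod-side annular area A_ann = π/4 × (7.45² − 3.33²) = 34.88 in^2
Piston speed v = Q_in/A_cap; rod-end outflow Q_out = v × A_ann = Q_in × A_ann/A_cap.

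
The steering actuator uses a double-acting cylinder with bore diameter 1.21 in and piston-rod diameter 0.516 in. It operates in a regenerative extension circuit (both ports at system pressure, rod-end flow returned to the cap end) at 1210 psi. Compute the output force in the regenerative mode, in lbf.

With equal pressure on both faces, forces on the annular region cancel; the net push is pressure × rod cross-section.
Rod cross-section A_rod = π/4 × (0.516 in)² = 0.2091 in^2
F = P × A_rod

F ≈ 253 lbf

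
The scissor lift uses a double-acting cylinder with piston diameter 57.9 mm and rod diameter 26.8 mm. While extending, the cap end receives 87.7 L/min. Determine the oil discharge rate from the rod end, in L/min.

Cap-side area A_cap = π/4 × (57.9 mm)² = 2633 mm^2
Rod-side annular area A_ann = π/4 × (57.9² − 26.8²) = 2069 mm^2
Piston speed v = Q_in/A_cap; rod-end outflow Q_out = v × A_ann = Q_in × A_ann/A_cap.

Q_out ≈ 68.9 L/min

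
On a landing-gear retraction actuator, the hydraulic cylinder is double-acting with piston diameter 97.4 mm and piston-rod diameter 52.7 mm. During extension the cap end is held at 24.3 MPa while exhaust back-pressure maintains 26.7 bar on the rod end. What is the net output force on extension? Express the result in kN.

F ≈ 167 kN

Cap-side area A_cap = π/4 × (97.4 mm)² = 7451 mm^2
Rod-side annular area A_ann = π/4 × (97.4² − 52.7²) = 5270 mm^2
Net thrust = P_cap·A_cap − P_rod·A_ann = 181.1 kN − 14.07 kN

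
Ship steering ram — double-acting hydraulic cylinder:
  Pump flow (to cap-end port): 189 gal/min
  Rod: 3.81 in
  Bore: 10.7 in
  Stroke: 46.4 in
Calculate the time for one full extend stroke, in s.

Cap-side area A_cap = π/4 × (10.7 in)² = 89.92 in^2
Swept volume V = A × L; t = V / Q = A·L / Q

t ≈ 5.73 s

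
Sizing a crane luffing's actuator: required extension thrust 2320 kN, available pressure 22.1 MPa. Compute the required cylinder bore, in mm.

Extension force acts on the full piston face: F = P × (π/4)D².
D = √(4F / (πP)) = √(4 × 2320 kN / (π × 22.1 MPa))

D ≈ 366 mm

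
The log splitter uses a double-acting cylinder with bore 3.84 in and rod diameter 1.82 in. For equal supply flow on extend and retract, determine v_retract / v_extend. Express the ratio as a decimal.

Cap-side area A_cap = π/4 × (3.84 in)² = 11.58 in^2
Rod-side annular area A_ann = π/4 × (3.84² − 1.82²) = 8.980 in^2
For equal Q, v ∝ 1/A, so v_ret/v_ext = A_cap/A_ann.

v_ret/v_ext ≈ 1.29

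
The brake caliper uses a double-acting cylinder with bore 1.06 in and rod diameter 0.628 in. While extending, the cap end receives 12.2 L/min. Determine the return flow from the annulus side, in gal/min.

Q_out ≈ 2.09 gal/min

Cap-side area A_cap = π/4 × (1.06 in)² = 0.8825 in^2
Rod-side annular area A_ann = π/4 × (1.06² − 0.628²) = 0.5727 in^2
Piston speed v = Q_in/A_cap; rod-end outflow Q_out = v × A_ann = Q_in × A_ann/A_cap.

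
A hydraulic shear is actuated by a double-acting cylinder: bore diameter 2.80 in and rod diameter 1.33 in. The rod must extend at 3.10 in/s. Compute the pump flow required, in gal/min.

Cap-side area A_cap = π/4 × (2.80 in)² = 6.158 in^2
Q = A × v

Q ≈ 4.96 gal/min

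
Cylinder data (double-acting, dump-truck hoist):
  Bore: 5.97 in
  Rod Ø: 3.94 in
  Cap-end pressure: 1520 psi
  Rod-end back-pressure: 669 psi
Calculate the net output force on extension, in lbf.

Cap-side area A_cap = π/4 × (5.97 in)² = 27.99 in^2
Rod-side annular area A_ann = π/4 × (5.97² − 3.94²) = 15.80 in^2
Net thrust = P_cap·A_cap − P_rod·A_ann = 42550 lbf − 10570 lbf

F ≈ 32000 lbf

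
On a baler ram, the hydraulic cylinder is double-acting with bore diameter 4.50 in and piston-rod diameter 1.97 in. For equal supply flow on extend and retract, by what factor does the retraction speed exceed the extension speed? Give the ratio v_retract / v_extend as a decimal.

Cap-side area A_cap = π/4 × (4.50 in)² = 15.90 in^2
Rod-side annular area A_ann = π/4 × (4.50² − 1.97²) = 12.86 in^2
For equal Q, v ∝ 1/A, so v_ret/v_ext = A_cap/A_ann.

v_ret/v_ext ≈ 1.24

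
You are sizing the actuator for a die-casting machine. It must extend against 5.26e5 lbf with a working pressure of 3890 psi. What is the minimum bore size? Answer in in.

D ≈ 13.1 in

Extension force acts on the full piston face: F = P × (π/4)D².
D = √(4F / (πP)) = √(4 × 5.26e5 lbf / (π × 3890 psi))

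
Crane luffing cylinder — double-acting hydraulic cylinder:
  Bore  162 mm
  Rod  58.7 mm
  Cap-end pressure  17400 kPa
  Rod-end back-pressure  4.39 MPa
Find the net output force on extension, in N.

Cap-side area A_cap = π/4 × (162 mm)² = 20610 mm^2
Rod-side annular area A_ann = π/4 × (162² − 58.7²) = 17910 mm^2
Net thrust = P_cap·A_cap − P_rod·A_ann = 3.586e5 N − 78610 N

F ≈ 2.80e5 N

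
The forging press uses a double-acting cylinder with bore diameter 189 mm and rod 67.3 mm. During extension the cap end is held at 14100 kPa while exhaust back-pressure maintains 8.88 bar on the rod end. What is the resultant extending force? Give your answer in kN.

Cap-side area A_cap = π/4 × (189 mm)² = 28060 mm^2
Rod-side annular area A_ann = π/4 × (189² − 67.3²) = 24500 mm^2
Net thrust = P_cap·A_cap − P_rod·A_ann = 395.6 kN − 21.75 kN

F ≈ 374 kN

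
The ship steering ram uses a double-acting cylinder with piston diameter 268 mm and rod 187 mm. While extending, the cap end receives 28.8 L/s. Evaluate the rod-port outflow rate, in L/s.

Cap-side area A_cap = π/4 × (268 mm)² = 56410 mm^2
Rod-side annular area A_ann = π/4 × (268² − 187²) = 28950 mm^2
Piston speed v = Q_in/A_cap; rod-end outflow Q_out = v × A_ann = Q_in × A_ann/A_cap.

Q_out ≈ 14.8 L/s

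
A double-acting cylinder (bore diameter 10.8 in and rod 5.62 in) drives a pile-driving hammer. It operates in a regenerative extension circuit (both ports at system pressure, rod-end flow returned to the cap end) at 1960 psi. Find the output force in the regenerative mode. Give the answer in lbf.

With equal pressure on both faces, forces on the annular region cancel; the net push is pressure × rod cross-section.
Rod cross-section A_rod = π/4 × (5.62 in)² = 24.81 in^2
F = P × A_rod

F ≈ 48600 lbf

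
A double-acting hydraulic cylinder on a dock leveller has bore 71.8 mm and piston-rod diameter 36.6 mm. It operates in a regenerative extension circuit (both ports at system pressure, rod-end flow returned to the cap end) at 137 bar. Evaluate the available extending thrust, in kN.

With equal pressure on both faces, forces on the annular region cancel; the net push is pressure × rod cross-section.
Rod cross-section A_rod = π/4 × (36.6 mm)² = 1052 mm^2
F = P × A_rod

F ≈ 14.4 kN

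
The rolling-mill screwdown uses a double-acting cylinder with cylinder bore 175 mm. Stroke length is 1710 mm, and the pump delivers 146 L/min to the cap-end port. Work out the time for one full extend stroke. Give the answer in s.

Cap-side area A_cap = π/4 × (175 mm)² = 24050 mm^2
Swept volume V = A × L; t = V / Q = A·L / Q

t ≈ 16.9 s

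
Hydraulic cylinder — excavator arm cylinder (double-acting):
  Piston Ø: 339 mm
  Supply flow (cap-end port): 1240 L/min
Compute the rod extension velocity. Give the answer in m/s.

v ≈ 0.229 m/s

Cap-side area A_cap = π/4 × (339 mm)² = 90260 mm^2
v = Q / A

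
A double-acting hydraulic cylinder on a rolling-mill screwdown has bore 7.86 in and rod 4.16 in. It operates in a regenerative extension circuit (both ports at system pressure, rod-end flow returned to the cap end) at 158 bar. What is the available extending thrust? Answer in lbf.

With equal pressure on both faces, forces on the annular region cancel; the net push is pressure × rod cross-section.
Rod cross-section A_rod = π/4 × (4.16 in)² = 13.59 in^2
F = P × A_rod

F ≈ 31100 lbf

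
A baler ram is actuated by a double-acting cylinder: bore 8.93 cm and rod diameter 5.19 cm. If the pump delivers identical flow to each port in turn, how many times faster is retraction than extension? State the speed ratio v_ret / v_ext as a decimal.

v_ret/v_ext ≈ 1.51

Cap-side area A_cap = π/4 × (8.93 cm)² = 62.63 cm^2
Rod-side annular area A_ann = π/4 × (8.93² − 5.19²) = 41.48 cm^2
For equal Q, v ∝ 1/A, so v_ret/v_ext = A_cap/A_ann.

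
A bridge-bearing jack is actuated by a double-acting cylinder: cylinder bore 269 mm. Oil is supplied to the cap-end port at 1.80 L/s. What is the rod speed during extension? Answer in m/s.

v ≈ 0.0317 m/s

Cap-side area A_cap = π/4 × (269 mm)² = 56830 mm^2
v = Q / A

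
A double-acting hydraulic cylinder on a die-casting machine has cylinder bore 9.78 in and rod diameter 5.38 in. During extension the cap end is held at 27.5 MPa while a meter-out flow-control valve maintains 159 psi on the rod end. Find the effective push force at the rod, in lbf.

F ≈ 2.91e5 lbf

Cap-side area A_cap = π/4 × (9.78 in)² = 75.12 in^2
Rod-side annular area A_ann = π/4 × (9.78² − 5.38²) = 52.39 in^2
Net thrust = P_cap·A_cap − P_rod·A_ann = 2.996e5 lbf − 8330 lbf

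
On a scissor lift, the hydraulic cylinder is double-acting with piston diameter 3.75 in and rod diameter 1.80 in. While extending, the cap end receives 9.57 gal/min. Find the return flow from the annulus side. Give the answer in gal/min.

Q_out ≈ 7.37 gal/min

Cap-side area A_cap = π/4 × (3.75 in)² = 11.04 in^2
Rod-side annular area A_ann = π/4 × (3.75² − 1.80²) = 8.500 in^2
Piston speed v = Q_in/A_cap; rod-end outflow Q_out = v × A_ann = Q_in × A_ann/A_cap.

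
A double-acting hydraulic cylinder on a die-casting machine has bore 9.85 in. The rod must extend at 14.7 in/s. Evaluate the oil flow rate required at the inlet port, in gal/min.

Q ≈ 291 gal/min

Cap-side area A_cap = π/4 × (9.85 in)² = 76.20 in^2
Q = A × v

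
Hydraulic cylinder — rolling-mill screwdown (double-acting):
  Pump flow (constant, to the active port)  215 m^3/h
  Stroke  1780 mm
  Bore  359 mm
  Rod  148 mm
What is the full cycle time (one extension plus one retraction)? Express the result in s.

Cap-side area A_cap = π/4 × (359 mm)² = 1.012e5 mm^2
Rod-side annular area A_ann = π/4 × (359² − 148²) = 84020 mm^2
t_ext = A_cap·L/Q = 3.017 s
t_ret = A_ann·L/Q = 2.504 s
t_cycle = t_ext + t_ret

t ≈ 5.52 s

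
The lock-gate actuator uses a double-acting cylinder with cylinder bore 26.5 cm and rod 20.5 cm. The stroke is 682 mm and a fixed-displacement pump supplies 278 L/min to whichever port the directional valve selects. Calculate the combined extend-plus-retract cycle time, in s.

Cap-side area A_cap = π/4 × (26.5 cm)² = 551.5 cm^2
Rod-side annular area A_ann = π/4 × (26.5² − 20.5²) = 221.5 cm^2
t_ext = A_cap·L/Q = 8.118 s
t_ret = A_ann·L/Q = 3.260 s
t_cycle = t_ext + t_ret

t ≈ 11.4 s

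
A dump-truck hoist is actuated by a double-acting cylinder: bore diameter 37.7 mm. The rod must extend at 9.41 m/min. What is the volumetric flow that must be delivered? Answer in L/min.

Cap-side area A_cap = π/4 × (37.7 mm)² = 1116 mm^2
Q = A × v

Q ≈ 10.5 L/min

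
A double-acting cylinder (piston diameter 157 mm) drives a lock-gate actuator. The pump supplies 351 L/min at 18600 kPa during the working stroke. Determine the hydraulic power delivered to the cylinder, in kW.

Hydraulic power = P × Q

W ≈ 109 kW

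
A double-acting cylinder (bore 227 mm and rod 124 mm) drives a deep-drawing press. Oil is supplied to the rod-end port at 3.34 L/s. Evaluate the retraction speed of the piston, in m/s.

Rod-side annular area A_ann = π/4 × (227² − 124²) = 28390 mm^2
Flow into the rod-end port fills the annular volume.
v = Q / A

v ≈ 0.118 m/s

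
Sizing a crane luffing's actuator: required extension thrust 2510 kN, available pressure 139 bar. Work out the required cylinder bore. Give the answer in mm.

Extension force acts on the full piston face: F = P × (π/4)D².
D = √(4F / (πP)) = √(4 × 2510 kN / (π × 139 bar))

D ≈ 479 mm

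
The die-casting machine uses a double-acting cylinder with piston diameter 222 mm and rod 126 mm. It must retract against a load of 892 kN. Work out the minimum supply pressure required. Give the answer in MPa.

P ≈ 34.0 MPa

Rod-side annular area A_ann = π/4 × (222² − 126²) = 26240 mm^2
Retraction: pressure acts on the annular area.
P = F / A = 892 kN / A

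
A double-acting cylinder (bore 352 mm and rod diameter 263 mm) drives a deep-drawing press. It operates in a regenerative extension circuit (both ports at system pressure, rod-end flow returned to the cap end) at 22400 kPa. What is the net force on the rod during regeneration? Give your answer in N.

With equal pressure on both faces, forces on the annular region cancel; the net push is pressure × rod cross-section.
Rod cross-section A_rod = π/4 × (263 mm)² = 54330 mm^2
F = P × A_rod

F ≈ 1.22e6 N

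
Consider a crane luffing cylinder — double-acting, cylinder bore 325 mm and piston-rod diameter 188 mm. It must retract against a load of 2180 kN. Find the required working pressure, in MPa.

Rod-side annular area A_ann = π/4 × (325² − 188²) = 55200 mm^2
Retraction: pressure acts on the annular area.
P = F / A = 2180 kN / A

P ≈ 39.5 MPa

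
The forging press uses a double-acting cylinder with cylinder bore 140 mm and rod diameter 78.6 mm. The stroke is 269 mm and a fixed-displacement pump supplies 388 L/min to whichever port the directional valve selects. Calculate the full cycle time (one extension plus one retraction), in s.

Cap-side area A_cap = π/4 × (140 mm)² = 15390 mm^2
Rod-side annular area A_ann = π/4 × (140² − 78.6²) = 10540 mm^2
t_ext = A_cap·L/Q = 0.6404 s
t_ret = A_ann·L/Q = 0.4385 s
t_cycle = t_ext + t_ret

t ≈ 1.08 s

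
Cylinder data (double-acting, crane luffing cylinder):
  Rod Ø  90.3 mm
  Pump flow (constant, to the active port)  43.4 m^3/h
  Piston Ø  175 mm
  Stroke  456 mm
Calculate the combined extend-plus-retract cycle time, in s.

t ≈ 1.58 s

Cap-side area A_cap = π/4 × (175 mm)² = 24050 mm^2
Rod-side annular area A_ann = π/4 × (175² − 90.3²) = 17650 mm^2
t_ext = A_cap·L/Q = 0.9098 s
t_ret = A_ann·L/Q = 0.6676 s
t_cycle = t_ext + t_ret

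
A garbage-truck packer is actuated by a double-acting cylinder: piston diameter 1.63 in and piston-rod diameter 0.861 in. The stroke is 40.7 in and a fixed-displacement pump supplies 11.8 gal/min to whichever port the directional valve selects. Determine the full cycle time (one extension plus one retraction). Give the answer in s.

Cap-side area A_cap = π/4 × (1.63 in)² = 2.087 in^2
Rod-side annular area A_ann = π/4 × (1.63² − 0.861²) = 1.504 in^2
t_ext = A_cap·L/Q = 1.869 s
t_ret = A_ann·L/Q = 1.348 s
t_cycle = t_ext + t_ret

t ≈ 3.22 s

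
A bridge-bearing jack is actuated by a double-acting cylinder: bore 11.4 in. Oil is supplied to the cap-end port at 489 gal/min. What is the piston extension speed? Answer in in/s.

v ≈ 18.4 in/s

Cap-side area A_cap = π/4 × (11.4 in)² = 102.1 in^2
v = Q / A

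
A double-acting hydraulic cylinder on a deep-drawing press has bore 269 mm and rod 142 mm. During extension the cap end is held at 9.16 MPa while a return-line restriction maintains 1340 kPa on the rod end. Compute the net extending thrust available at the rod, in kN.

Cap-side area A_cap = π/4 × (269 mm)² = 56830 mm^2
Rod-side annular area A_ann = π/4 × (269² − 142²) = 41000 mm^2
Net thrust = P_cap·A_cap − P_rod·A_ann = 520.6 kN − 54.93 kN

F ≈ 466 kN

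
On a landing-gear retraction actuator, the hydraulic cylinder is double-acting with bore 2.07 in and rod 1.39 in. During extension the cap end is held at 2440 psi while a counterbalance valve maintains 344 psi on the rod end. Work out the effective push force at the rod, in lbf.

F ≈ 7580 lbf

Cap-side area A_cap = π/4 × (2.07 in)² = 3.365 in^2
Rod-side annular area A_ann = π/4 × (2.07² − 1.39²) = 1.848 in^2
Net thrust = P_cap·A_cap − P_rod·A_ann = 8211 lbf − 635.7 lbf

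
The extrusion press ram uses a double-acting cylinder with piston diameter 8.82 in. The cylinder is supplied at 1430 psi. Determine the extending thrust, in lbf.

Cap-side area A_cap = π/4 × (8.82 in)² = 61.10 in^2
F = P × A_cap = 1430 psi × A_cap

F ≈ 87400 lbf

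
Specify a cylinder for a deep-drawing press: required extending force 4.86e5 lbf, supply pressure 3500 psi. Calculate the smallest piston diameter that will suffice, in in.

Extension force acts on the full piston face: F = P × (π/4)D².
D = √(4F / (πP)) = √(4 × 4.86e5 lbf / (π × 3500 psi))

D ≈ 13.3 in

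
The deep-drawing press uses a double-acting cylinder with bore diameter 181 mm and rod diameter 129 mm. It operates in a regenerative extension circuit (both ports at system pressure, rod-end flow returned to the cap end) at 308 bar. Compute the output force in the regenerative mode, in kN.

With equal pressure on both faces, forces on the annular region cancel; the net push is pressure × rod cross-section.
Rod cross-section A_rod = π/4 × (129 mm)² = 13070 mm^2
F = P × A_rod

F ≈ 403 kN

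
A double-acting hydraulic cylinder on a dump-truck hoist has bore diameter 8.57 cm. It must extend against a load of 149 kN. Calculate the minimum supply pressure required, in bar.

Cap-side area A_cap = π/4 × (8.57 cm)² = 57.68 cm^2
P = F / A = 149 kN / A

P ≈ 258 bar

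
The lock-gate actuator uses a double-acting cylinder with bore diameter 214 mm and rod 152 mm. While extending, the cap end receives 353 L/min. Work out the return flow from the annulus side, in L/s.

Cap-side area A_cap = π/4 × (214 mm)² = 35970 mm^2
Rod-side annular area A_ann = π/4 × (214² − 152²) = 17820 mm^2
Piston speed v = Q_in/A_cap; rod-end outflow Q_out = v × A_ann = Q_in × A_ann/A_cap.

Q_out ≈ 2.92 L/s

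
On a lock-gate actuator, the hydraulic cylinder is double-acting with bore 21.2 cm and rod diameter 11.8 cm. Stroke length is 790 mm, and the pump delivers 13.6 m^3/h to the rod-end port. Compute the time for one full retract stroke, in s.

t ≈ 5.09 s

Rod-side annular area A_ann = π/4 × (21.2² − 11.8²) = 243.6 cm^2
Swept volume V = A × L; t = V / Q = A·L / Q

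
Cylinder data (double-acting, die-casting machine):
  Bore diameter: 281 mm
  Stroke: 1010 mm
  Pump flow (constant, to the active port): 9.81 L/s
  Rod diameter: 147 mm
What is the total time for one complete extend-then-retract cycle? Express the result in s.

t ≈ 11.0 s

Cap-side area A_cap = π/4 × (281 mm)² = 62020 mm^2
Rod-side annular area A_ann = π/4 × (281² − 147²) = 45040 mm^2
t_ext = A_cap·L/Q = 6.385 s
t_ret = A_ann·L/Q = 4.638 s
t_cycle = t_ext + t_ret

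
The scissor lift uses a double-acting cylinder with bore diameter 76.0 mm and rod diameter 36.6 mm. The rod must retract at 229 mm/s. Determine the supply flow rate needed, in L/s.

Rod-side annular area A_ann = π/4 × (76.0² − 36.6²) = 3484 mm^2
Q = A × v

Q ≈ 0.798 L/s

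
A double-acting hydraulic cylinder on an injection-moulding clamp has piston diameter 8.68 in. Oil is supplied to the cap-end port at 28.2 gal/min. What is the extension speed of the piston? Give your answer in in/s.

Cap-side area A_cap = π/4 × (8.68 in)² = 59.17 in^2
v = Q / A

v ≈ 1.83 in/s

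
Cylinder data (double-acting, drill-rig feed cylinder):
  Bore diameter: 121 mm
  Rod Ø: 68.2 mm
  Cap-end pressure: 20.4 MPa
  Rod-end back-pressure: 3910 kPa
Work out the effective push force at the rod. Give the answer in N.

Cap-side area A_cap = π/4 × (121 mm)² = 11500 mm^2
Rod-side annular area A_ann = π/4 × (121² − 68.2²) = 7846 mm^2
Net thrust = P_cap·A_cap − P_rod·A_ann = 2.346e5 N − 30680 N

F ≈ 2.04e5 N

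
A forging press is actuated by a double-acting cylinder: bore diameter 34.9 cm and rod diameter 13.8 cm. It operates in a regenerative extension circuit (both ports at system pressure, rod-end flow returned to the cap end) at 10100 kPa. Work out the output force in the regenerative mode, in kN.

With equal pressure on both faces, forces on the annular region cancel; the net push is pressure × rod cross-section.
Rod cross-section A_rod = π/4 × (13.8 cm)² = 149.6 cm^2
F = P × A_rod

F ≈ 151 kN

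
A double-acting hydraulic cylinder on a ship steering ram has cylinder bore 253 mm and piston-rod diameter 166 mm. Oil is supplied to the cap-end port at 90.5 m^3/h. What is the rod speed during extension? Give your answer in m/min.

v ≈ 30.0 m/min

Cap-side area A_cap = π/4 × (253 mm)² = 50270 mm^2
v = Q / A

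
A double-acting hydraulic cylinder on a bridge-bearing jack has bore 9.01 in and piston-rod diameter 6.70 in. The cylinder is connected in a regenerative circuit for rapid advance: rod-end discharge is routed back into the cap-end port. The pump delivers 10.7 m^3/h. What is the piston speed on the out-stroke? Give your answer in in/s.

v ≈ 5.14 in/s

In regeneration the rod-end outflow joins the pump flow into the cap end, so the net volume the pump must supply per unit advance equals the rod cross-section area.
Rod cross-section A_rod = π/4 × (6.70 in)² = 35.26 in^2
v = Q_pump / A_rod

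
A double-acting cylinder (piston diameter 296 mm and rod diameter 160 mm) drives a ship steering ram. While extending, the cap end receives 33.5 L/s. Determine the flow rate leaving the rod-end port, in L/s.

Cap-side area A_cap = π/4 × (296 mm)² = 68810 mm^2
Rod-side annular area A_ann = π/4 × (296² − 160²) = 48710 mm^2
Piston speed v = Q_in/A_cap; rod-end outflow Q_out = v × A_ann = Q_in × A_ann/A_cap.

Q_out ≈ 23.7 L/s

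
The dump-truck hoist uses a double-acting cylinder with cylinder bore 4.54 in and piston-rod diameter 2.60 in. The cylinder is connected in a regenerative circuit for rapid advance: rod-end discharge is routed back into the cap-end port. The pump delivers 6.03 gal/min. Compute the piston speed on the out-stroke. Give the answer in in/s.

In regeneration the rod-end outflow joins the pump flow into the cap end, so the net volume the pump must supply per unit advance equals the rod cross-section area.
Rod cross-section A_rod = π/4 × (2.60 in)² = 5.309 in^2
v = Q_pump / A_rod

v ≈ 4.37 in/s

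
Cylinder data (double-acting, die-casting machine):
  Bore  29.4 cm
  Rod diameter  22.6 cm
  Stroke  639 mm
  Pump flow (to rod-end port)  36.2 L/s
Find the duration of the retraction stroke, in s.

t ≈ 0.490 s

Rod-side annular area A_ann = π/4 × (29.4² − 22.6²) = 277.7 cm^2
Swept volume V = A × L; t = V / Q = A·L / Q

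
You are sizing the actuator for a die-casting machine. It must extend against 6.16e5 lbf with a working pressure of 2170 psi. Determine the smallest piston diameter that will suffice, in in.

D ≈ 19.0 in

Extension force acts on the full piston face: F = P × (π/4)D².
D = √(4F / (πP)) = √(4 × 6.16e5 lbf / (π × 2170 psi))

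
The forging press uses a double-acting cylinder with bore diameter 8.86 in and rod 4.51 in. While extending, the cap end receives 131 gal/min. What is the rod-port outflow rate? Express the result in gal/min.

Cap-side area A_cap = π/4 × (8.86 in)² = 61.65 in^2
Rod-side annular area A_ann = π/4 × (8.86² − 4.51²) = 45.68 in^2
Piston speed v = Q_in/A_cap; rod-end outflow Q_out = v × A_ann = Q_in × A_ann/A_cap.

Q_out ≈ 97.1 gal/min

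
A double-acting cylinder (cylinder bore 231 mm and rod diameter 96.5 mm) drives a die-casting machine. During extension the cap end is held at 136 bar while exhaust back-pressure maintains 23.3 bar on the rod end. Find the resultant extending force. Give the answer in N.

Cap-side area A_cap = π/4 × (231 mm)² = 41910 mm^2
Rod-side annular area A_ann = π/4 × (231² − 96.5²) = 34600 mm^2
Net thrust = P_cap·A_cap − P_rod·A_ann = 5.700e5 N − 80610 N

F ≈ 4.89e5 N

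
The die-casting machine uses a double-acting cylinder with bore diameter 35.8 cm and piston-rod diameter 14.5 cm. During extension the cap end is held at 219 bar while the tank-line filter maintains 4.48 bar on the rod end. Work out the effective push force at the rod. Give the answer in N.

Cap-side area A_cap = π/4 × (35.8 cm)² = 1007 cm^2
Rod-side annular area A_ann = π/4 × (35.8² − 14.5²) = 841.5 cm^2
Net thrust = P_cap·A_cap − P_rod·A_ann = 2.204e6 N − 37700 N

F ≈ 2.17e6 N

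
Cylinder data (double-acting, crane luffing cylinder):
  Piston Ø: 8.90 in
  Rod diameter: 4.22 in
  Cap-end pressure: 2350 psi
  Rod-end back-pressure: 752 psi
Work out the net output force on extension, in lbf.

F ≈ 1.10e5 lbf

Cap-side area A_cap = π/4 × (8.90 in)² = 62.21 in^2
Rod-side annular area A_ann = π/4 × (8.90² − 4.22²) = 48.22 in^2
Net thrust = P_cap·A_cap − P_rod·A_ann = 1.462e5 lbf − 36260 lbf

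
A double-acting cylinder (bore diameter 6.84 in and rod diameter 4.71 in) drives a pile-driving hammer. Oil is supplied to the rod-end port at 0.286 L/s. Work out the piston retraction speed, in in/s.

v ≈ 0.903 in/s

Rod-side annular area A_ann = π/4 × (6.84² − 4.71²) = 19.32 in^2
Flow into the rod-end port fills the annular volume.
v = Q / A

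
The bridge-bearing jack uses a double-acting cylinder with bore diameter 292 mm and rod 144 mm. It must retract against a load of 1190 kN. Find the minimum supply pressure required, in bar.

P ≈ 235 bar

Rod-side annular area A_ann = π/4 × (292² − 144²) = 50680 mm^2
Retraction: pressure acts on the annular area.
P = F / A = 1190 kN / A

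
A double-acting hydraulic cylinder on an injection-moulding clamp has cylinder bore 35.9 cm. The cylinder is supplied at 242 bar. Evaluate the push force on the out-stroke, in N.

F ≈ 2.45e6 N

Cap-side area A_cap = π/4 × (35.9 cm)² = 1012 cm^2
F = P × A_cap = 242 bar × A_cap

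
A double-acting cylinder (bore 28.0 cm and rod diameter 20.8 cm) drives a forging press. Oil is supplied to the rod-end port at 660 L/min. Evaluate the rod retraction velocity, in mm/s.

v ≈ 399 mm/s

Rod-side annular area A_ann = π/4 × (28.0² − 20.8²) = 276.0 cm^2
Flow into the rod-end port fills the annular volume.
v = Q / A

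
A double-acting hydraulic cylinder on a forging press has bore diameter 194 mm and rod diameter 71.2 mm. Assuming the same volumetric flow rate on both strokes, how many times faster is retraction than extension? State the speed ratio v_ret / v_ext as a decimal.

v_ret/v_ext ≈ 1.16

Cap-side area A_cap = π/4 × (194 mm)² = 29560 mm^2
Rod-side annular area A_ann = π/4 × (194² − 71.2²) = 25580 mm^2
For equal Q, v ∝ 1/A, so v_ret/v_ext = A_cap/A_ann.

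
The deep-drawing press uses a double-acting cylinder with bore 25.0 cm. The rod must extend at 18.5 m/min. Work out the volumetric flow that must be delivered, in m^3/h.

Cap-side area A_cap = π/4 × (25.0 cm)² = 490.9 cm^2
Q = A × v

Q ≈ 54.5 m^3/h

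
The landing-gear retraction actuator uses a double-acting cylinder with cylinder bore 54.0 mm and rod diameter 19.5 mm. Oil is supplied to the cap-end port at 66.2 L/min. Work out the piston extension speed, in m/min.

v ≈ 28.9 m/min

Cap-side area A_cap = π/4 × (54.0 mm)² = 2290 mm^2
v = Q / A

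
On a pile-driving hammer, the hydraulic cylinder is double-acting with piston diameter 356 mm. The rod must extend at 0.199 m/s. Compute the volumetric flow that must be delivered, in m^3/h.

Cap-side area A_cap = π/4 × (356 mm)² = 99540 mm^2
Q = A × v

Q ≈ 71.3 m^3/h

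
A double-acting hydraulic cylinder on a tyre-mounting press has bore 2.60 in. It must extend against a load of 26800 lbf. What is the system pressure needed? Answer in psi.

P ≈ 5050 psi

Cap-side area A_cap = π/4 × (2.60 in)² = 5.309 in^2
P = F / A = 26800 lbf / A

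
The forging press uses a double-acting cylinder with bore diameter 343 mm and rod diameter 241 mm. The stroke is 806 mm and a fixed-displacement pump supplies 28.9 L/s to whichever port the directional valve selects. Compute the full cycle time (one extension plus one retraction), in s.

t ≈ 3.88 s

Cap-side area A_cap = π/4 × (343 mm)² = 92400 mm^2
Rod-side annular area A_ann = π/4 × (343² − 241²) = 46780 mm^2
t_ext = A_cap·L/Q = 2.577 s
t_ret = A_ann·L/Q = 1.305 s
t_cycle = t_ext + t_ret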